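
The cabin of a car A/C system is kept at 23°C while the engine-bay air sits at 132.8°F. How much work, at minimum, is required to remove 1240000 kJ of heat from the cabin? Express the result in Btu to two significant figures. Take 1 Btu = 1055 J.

In absolute terms T_C = 296.15 K and T_H = 329.15 K, so ΔT = 33.00 K.
The reversible limit is COP_R = T_C/ΔT = 8.974, so W_min = Q_C/COP = Q_C·ΔT/T_C.
W_min = 1240000 × 33.00/296.15 = 138200 kJ = 131000 Btu.

130000 Btu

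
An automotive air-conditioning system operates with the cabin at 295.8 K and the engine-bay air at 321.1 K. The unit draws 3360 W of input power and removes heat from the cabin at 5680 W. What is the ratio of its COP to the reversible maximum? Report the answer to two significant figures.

0.14

COP_actual = Q̇_C/Ẇ = 5680/3360 = 1.690.
The reservoir spacing is ΔT = 321.1 − 295.8 = 25.30 K.
COP_Carnot = T_C/ΔT = 295.80/25.30 = 11.69.
η_II = COP_actual/COP_Carnot = 1.690/11.69 = 0.1446.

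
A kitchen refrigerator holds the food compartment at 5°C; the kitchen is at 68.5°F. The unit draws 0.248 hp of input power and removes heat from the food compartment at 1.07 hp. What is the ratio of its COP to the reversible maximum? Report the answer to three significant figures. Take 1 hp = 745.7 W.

COP_actual = Q̇_C/Ẇ = 1.070/0.2480 = 4.315.
In absolute terms T_C = 278.15 K and T_H = 293.43 K, so ΔT = 15.28 K.
COP_Carnot = T_C/ΔT = 278.15/15.28 = 18.21.
η_II = COP_actual/COP_Carnot = 4.315/18.21 = 0.2370.

0.237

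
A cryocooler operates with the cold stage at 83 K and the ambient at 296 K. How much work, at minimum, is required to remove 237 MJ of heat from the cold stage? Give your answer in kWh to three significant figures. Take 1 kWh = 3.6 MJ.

The reservoir spacing is ΔT = 296 − 83 = 213.0 K.
The reversible limit is COP_R = T_C/ΔT = 0.3897, so W_min = Q_C/COP = Q_C·ΔT/T_C.
W_min = 237.0 × 213.0/83.00 = 608.2 MJ = 168.9 kWh.

169 kWh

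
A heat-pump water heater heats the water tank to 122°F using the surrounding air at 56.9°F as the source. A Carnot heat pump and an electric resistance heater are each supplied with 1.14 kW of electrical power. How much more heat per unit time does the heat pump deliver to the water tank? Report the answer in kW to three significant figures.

In absolute terms T_C = 286.98 K and T_H = 323.15 K, so ΔT = 36.17 K.
COP_Carnot = T_H/ΔT = 323.15/36.17 = 8.935.
The heat pump delivers Q̇_H = COP × Ẇ = 10.19 kW; the resistance heater delivers Ẇ = 1.140 kW.
Extra = (COP − 1)·Ẇ = 9.046 kW.

9.05 kW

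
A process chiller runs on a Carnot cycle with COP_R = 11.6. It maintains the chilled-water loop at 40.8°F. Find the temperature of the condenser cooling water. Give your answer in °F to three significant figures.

83.9 °F

COP_R = T_C/(T_H − T_C) gives T_H − T_C = T_C/COP.
With T_C = 278.04 K, T_H = 278.04 × (1 + 1/11.6) = 302.01 K.
Converting, 302.01 K = 83.94°F.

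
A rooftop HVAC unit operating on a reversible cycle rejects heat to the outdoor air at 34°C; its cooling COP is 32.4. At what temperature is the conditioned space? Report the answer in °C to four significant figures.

For a Carnot refrigerator COP_R = T_C/(T_H − T_C), so T_C = COP·T_H/(1 + COP).
With T_H = 307.15 K, T_C = 32.4 × 307.15/33.40 = 297.95 K.
Converting, 297.95 K = 24.80°C.

24.80 °C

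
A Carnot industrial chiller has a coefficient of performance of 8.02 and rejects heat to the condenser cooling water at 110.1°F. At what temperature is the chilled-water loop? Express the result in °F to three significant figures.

46.9 °F

For a Carnot refrigerator COP_R = T_C/(T_H − T_C), so T_C = COP·T_H/(1 + COP).
With T_H = 316.54 K, T_C = 8.02 × 316.54/9.020 = 281.45 K.
Converting, 281.45 K = 46.93°F.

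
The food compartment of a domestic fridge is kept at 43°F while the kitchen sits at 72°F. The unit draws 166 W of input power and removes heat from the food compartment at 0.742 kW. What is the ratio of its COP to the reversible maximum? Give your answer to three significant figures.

0.258

Converting, Q̇_C = 0.7420 kW = 742.0 W, so COP_actual = Q̇_C/Ẇ = 742.0/166.0 = 4.470.
In absolute terms T_C = 279.26 K and T_H = 295.37 K, so ΔT = 16.11 K.
COP_Carnot = T_C/ΔT = 279.26/16.11 = 17.33.
η_II = COP_actual/COP_Carnot = 4.470/17.33 = 0.2579.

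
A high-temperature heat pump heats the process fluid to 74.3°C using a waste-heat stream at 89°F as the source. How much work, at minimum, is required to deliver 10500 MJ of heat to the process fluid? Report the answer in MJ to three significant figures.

1290 MJ

In absolute terms T_C = 304.82 K and T_H = 347.45 K, so ΔT = 42.63 K.
The reversible limit is COP_HP = T_H/ΔT = 8.150, so W_min = Q_H/COP = Q_H·ΔT/T_H.
W_min = 10500 × 42.63/347.45 = 1288 MJ.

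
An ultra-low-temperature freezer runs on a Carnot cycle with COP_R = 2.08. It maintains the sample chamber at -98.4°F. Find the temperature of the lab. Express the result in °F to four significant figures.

COP_R = T_C/(T_H − T_C) gives T_H − T_C = T_C/COP.
With T_C = 200.71 K, T_H = 200.71 × (1 + 1/2.08) = 297.20 K.
Converting, 297.20 K = 75.29°F.

75.29 °F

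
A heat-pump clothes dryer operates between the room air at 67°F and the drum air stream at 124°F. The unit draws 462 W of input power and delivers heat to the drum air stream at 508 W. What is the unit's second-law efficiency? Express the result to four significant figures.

0.1074

COP_actual = Q̇_H/Ẇ = 508.0/462.0 = 1.100.
In absolute terms T_C = 292.59 K and T_H = 324.26 K, so ΔT = 31.67 K.
COP_Carnot = T_H/ΔT = 324.26/31.67 = 10.24.
η_II = COP_actual/COP_Carnot = 1.100/10.24 = 0.1074.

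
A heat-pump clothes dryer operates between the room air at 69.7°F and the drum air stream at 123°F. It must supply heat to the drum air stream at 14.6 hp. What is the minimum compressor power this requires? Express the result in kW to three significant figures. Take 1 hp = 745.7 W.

0.996 kW

In absolute terms T_C = 294.09 K and T_H = 323.71 K, so ΔT = 29.61 K.
COP_Carnot = T_H/ΔT = 323.71/29.61 = 10.93.
Ẇ_min = Q̇/COP_Carnot = 14.60/10.93 = 1.336 hp = 0.9959 kW.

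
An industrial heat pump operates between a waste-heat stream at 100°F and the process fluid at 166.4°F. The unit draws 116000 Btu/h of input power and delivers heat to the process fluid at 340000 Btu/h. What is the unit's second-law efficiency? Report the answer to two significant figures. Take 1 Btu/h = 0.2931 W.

COP_actual = Q̇_H/Ẇ = 340000/116000 = 2.931.
In absolute terms T_C = 310.93 K and T_H = 347.82 K, so ΔT = 36.89 K.
COP_Carnot = T_H/ΔT = 347.82/36.89 = 9.429.
η_II = COP_actual/COP_Carnot = 2.931/9.429 = 0.3109.

0.31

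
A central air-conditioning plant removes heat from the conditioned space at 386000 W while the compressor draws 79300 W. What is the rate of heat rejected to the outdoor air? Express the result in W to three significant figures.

For a cyclic device the first law requires Q̇_H = Q̇_C + Ẇ.
Q̇_H = Q̇_C + Ẇ = 465300 W.

465000 W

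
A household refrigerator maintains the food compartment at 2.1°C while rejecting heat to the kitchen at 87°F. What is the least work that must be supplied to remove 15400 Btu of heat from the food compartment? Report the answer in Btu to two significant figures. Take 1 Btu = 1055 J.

1600 Btu

In absolute terms T_C = 275.25 K and T_H = 303.71 K, so ΔT = 28.46 K.
The reversible limit is COP_R = T_C/ΔT = 9.673, so W_min = Q_C/COP = Q_C·ΔT/T_C.
W_min = 15400 × 28.46/275.25 = 1592 Btu.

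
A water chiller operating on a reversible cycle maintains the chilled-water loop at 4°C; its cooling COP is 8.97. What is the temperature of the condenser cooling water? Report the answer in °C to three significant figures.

34.9 °C

COP_R = T_C/(T_H − T_C) gives T_H − T_C = T_C/COP.
With T_C = 277.15 K, T_H = 277.15 × (1 + 1/8.97) = 308.05 K.
Converting, 308.05 K = 34.90°C.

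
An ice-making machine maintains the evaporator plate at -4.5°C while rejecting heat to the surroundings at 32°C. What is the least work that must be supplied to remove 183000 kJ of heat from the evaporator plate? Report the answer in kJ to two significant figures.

In absolute terms T_C = 268.65 K and T_H = 305.15 K, so ΔT = 36.50 K.
The reversible limit is COP_R = T_C/ΔT = 7.360, so W_min = Q_C/COP = Q_C·ΔT/T_C.
W_min = 183000 × 36.50/268.65 = 24860 kJ.

25000 kJ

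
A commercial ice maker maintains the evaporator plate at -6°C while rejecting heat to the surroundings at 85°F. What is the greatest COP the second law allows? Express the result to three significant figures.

In absolute terms T_C = 267.15 K and T_H = 302.59 K, so ΔT = 35.44 K.
For a reversible cycle, COP_Carnot = T_C/ΔT = 267.15/35.44 = 7.537.

7.54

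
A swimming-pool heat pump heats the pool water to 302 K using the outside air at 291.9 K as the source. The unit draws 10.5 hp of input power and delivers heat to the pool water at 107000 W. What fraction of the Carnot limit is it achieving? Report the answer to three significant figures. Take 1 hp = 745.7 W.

0.457

Converting, Q̇_H = 107000 W = 143.5 hp, so COP_actual = Q̇_H/Ẇ = 143.5/10.50 = 13.67.
The reservoir spacing is ΔT = 302 − 291.9 = 10.10 K.
COP_Carnot = T_H/ΔT = 302.00/10.10 = 29.90.
η_II = COP_actual/COP_Carnot = 13.67/29.90 = 0.4570.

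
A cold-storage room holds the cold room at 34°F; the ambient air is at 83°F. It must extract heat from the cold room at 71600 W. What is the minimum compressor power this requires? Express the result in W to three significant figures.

In absolute terms T_C = 274.26 K and T_H = 301.48 K, so ΔT = 27.22 K.
COP_Carnot = T_C/ΔT = 274.26/27.22 = 10.07.
Ẇ_min = Q̇/COP_Carnot = 71600/10.07 = 7107 W.

7110 W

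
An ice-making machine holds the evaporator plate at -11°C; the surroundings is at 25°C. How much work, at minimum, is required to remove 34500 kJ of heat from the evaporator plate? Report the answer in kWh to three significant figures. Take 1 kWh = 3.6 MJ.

1.32 kWh

In absolute terms T_C = 262.15 K and T_H = 298.15 K, so ΔT = 36.00 K.
The reversible limit is COP_R = T_C/ΔT = 7.282, so W_min = Q_C/COP = Q_C·ΔT/T_C.
W_min = 34500 × 36.00/262.15 = 4738 kJ = 1.316 kWh.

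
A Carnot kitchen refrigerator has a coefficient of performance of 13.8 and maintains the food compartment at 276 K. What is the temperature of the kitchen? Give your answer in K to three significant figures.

COP_R = T_C/(T_H − T_C) gives T_H − T_C = T_C/COP.
With T_C = 276.00 K, T_H = 276.00 × (1 + 1/13.8) = 296.00 K.

296 K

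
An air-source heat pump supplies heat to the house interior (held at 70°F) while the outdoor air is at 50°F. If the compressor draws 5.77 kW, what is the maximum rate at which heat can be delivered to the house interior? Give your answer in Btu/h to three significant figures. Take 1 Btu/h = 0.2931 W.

521000 Btu/h

In absolute terms T_C = 283.15 K and T_H = 294.26 K, so ΔT = 11.11 K.
COP_Carnot = T_H/ΔT = 294.26/11.11 = 26.48.
Q̇_max = COP_Carnot × Ẇ = 26.48 × 5.770 kW = 152.8 kW = 521400 Btu/h.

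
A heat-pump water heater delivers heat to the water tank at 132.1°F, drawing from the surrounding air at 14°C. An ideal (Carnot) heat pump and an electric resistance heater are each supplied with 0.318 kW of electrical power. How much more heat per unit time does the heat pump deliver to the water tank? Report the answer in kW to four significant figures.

In absolute terms T_C = 287.15 K and T_H = 328.76 K, so ΔT = 41.61 K.
COP_Carnot = T_H/ΔT = 328.76/41.61 = 7.901.
The heat pump delivers Q̇_H = COP × Ẇ = 2.512 kW; the resistance heater delivers Ẇ = 0.3180 kW.
Extra = (COP − 1)·Ẇ = 2.194 kW.

2.194 kW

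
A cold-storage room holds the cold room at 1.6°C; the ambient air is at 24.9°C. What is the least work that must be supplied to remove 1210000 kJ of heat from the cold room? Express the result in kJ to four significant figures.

In absolute terms T_C = 274.75 K and T_H = 298.05 K, so ΔT = 23.30 K.
The reversible limit is COP_R = T_C/ΔT = 11.79, so W_min = Q_C/COP = Q_C·ΔT/T_C.
W_min = 1210000 × 23.30/274.75 = 102600 kJ.

102600 kJ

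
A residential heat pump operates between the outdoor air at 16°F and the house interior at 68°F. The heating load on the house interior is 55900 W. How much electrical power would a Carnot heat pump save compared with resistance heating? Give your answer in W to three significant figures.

In absolute terms T_C = 264.26 K and T_H = 293.15 K, so ΔT = 28.89 K.
COP_Carnot = T_H/ΔT = 293.15/28.89 = 10.15.
Resistance heating needs Ẇ_res = Q̇_H = 55900 W; the reversible heat pump needs only Ẇ_hp = Q̇_H/COP = 5509 W.
Saving = 55900 − 5509 = 50390 W.

50400 W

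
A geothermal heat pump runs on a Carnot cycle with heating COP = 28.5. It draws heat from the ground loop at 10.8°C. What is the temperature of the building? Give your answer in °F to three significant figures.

COP_HP = T_H/(T_H − T_C) rearranges to T_H = COP·T_C/(COP − 1).
With T_C = 283.95 K, T_H = 28.5 × 283.95/27.50 = 294.28 K.
Converting, 294.28 K = 70.03°F.

70.0 °F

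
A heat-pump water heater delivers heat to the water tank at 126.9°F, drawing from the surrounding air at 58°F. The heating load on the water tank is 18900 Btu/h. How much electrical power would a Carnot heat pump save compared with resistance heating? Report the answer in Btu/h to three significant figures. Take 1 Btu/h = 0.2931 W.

16700 Btu/h

In absolute terms T_C = 287.59 K and T_H = 325.87 K, so ΔT = 38.28 K.
COP_Carnot = T_H/ΔT = 325.87/38.28 = 8.513.
Resistance heating needs Ẇ_res = Q̇_H = 18900 Btu/h; the reversible heat pump needs only Ẇ_hp = Q̇_H/COP = 2220 Btu/h.
Saving = 18900 − 2220 = 16680 Btu/h.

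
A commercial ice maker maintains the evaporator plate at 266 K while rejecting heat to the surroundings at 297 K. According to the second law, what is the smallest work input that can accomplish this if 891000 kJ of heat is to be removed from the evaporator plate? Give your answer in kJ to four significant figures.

103800 kJ

The reservoir spacing is ΔT = 297 − 266 = 31.00 K.
The reversible limit is COP_R = T_C/ΔT = 8.581, so W_min = Q_C/COP = Q_C·ΔT/T_C.
W_min = 891000 × 31.00/266.00 = 103800 kJ.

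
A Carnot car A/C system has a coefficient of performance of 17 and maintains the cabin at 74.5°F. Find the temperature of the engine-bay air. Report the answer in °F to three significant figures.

COP_R = T_C/(T_H − T_C) gives T_H − T_C = T_C/COP.
With T_C = 296.76 K, T_H = 296.76 × (1 + 1/17) = 314.22 K.
Converting, 314.22 K = 105.92°F.

106 °F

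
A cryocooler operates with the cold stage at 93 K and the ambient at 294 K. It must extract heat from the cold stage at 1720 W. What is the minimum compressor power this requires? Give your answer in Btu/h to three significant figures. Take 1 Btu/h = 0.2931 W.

12700 Btu/h

The reservoir spacing is ΔT = 294 − 93 = 201.0 K.
COP_Carnot = T_C/ΔT = 93.00/201.0 = 0.4627.
Ẇ_min = Q̇/COP_Carnot = 1720/0.4627 = 3717 W = 12680 Btu/h.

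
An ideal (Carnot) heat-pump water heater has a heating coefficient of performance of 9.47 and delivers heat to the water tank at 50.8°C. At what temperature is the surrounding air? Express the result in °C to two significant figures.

COP_HP = T_H/(T_H − T_C) gives T_H − T_C = T_H/COP.
With T_H = 323.95 K, T_C = 323.95 × (1 − 1/9.47) = 289.74 K.
Converting, 289.74 K = 16.59°C.

17 °C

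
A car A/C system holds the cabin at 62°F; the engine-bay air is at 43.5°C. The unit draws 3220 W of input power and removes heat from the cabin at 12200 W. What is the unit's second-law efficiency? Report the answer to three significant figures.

0.351

COP_actual = Q̇_C/Ẇ = 12200/3220 = 3.789.
In absolute terms T_C = 289.82 K and T_H = 316.65 K, so ΔT = 26.83 K.
COP_Carnot = T_C/ΔT = 289.82/26.83 = 10.80.
η_II = COP_actual/COP_Carnot = 3.789/10.80 = 0.3508.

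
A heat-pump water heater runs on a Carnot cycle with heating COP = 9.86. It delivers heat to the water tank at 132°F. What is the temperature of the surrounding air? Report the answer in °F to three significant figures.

COP_HP = T_H/(T_H − T_C) gives T_H − T_C = T_H/COP.
With T_H = 328.71 K, T_C = 328.71 × (1 − 1/9.86) = 295.37 K.
Converting, 295.37 K = 71.99°F.

72.0 °F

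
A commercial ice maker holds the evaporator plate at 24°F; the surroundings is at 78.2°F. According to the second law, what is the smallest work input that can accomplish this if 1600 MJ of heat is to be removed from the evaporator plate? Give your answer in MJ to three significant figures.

179 MJ

In absolute terms T_C = 268.71 K and T_H = 298.82 K, so ΔT = 30.11 K.
The reversible limit is COP_R = T_C/ΔT = 8.924, so W_min = Q_C/COP = Q_C·ΔT/T_C.
W_min = 1600 × 30.11/268.71 = 179.3 MJ.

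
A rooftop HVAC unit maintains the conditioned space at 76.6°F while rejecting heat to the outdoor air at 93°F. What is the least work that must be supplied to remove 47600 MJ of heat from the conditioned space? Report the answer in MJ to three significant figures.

1460 MJ

In absolute terms T_C = 297.93 K and T_H = 307.04 K, so ΔT = 9.111 K.
The reversible limit is COP_R = T_C/ΔT = 32.70, so W_min = Q_C/COP = Q_C·ΔT/T_C.
W_min = 47600 × 9.111/297.93 = 1456 MJ.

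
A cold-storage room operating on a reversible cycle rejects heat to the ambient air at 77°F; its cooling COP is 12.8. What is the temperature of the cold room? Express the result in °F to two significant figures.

38 °F

For a Carnot refrigerator COP_R = T_C/(T_H − T_C), so T_C = COP·T_H/(1 + COP).
With T_H = 298.15 K, T_C = 12.8 × 298.15/13.80 = 276.54 K.
Converting, 276.54 K = 38.11°F.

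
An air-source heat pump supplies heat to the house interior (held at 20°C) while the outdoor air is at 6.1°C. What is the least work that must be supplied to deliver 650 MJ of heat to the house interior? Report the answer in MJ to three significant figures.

30.8 MJ

In absolute terms T_C = 279.25 K and T_H = 293.15 K, so ΔT = 13.90 K.
The reversible limit is COP_HP = T_H/ΔT = 21.09, so W_min = Q_H/COP = Q_H·ΔT/T_H.
W_min = 650.0 × 13.90/293.15 = 30.82 MJ.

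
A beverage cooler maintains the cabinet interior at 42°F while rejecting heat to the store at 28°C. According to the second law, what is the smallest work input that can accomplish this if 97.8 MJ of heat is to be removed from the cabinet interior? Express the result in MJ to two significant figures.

In absolute terms T_C = 278.71 K and T_H = 301.15 K, so ΔT = 22.44 K.
The reversible limit is COP_R = T_C/ΔT = 12.42, so W_min = Q_C/COP = Q_C·ΔT/T_C.
W_min = 97.80 × 22.44/278.71 = 7.876 MJ.

7.9 MJ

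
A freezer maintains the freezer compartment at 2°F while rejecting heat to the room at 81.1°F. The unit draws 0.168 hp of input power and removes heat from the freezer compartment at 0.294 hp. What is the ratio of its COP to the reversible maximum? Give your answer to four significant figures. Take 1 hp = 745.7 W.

COP_actual = Q̇_C/Ẇ = 0.2940/0.1680 = 1.750.
In absolute terms T_C = 256.48 K and T_H = 300.43 K, so ΔT = 43.94 K.
COP_Carnot = T_C/ΔT = 256.48/43.94 = 5.837.
η_II = COP_actual/COP_Carnot = 1.750/5.837 = 0.2998.

0.2998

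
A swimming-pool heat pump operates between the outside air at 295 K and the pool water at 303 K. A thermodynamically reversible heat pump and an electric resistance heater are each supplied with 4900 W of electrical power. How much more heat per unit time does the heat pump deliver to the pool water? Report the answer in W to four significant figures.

180700 W

The reservoir spacing is ΔT = 303 − 295 = 8.000 K.
COP_Carnot = T_H/ΔT = 303.00/8.000 = 37.88.
The heat pump delivers Q̇_H = COP × Ẇ = 185600 W; the resistance heater delivers Ẇ = 4900 W.
Extra = (COP − 1)·Ẇ = 180700 W.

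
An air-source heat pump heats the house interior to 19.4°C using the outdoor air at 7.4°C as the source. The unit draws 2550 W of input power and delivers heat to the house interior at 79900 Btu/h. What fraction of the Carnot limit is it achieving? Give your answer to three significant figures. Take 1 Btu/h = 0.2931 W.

Converting, Q̇_H = 79900 Btu/h = 23420 W, so COP_actual = Q̇_H/Ẇ = 23420/2550 = 9.184.
In absolute terms T_C = 280.55 K and T_H = 292.55 K, so ΔT = 12.00 K.
COP_Carnot = T_H/ΔT = 292.55/12.00 = 24.38.
η_II = COP_actual/COP_Carnot = 9.184/24.38 = 0.3767.

0.377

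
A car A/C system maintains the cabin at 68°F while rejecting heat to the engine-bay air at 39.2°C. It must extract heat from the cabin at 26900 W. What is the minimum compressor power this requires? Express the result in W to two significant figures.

In absolute terms T_C = 293.15 K and T_H = 312.35 K, so ΔT = 19.20 K.
COP_Carnot = T_C/ΔT = 293.15/19.20 = 15.27.
Ẇ_min = Q̇/COP_Carnot = 26900/15.27 = 1762 W.

1800 W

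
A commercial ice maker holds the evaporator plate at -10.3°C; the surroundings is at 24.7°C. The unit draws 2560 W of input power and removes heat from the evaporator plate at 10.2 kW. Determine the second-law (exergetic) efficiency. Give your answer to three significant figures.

Converting, Q̇_C = 10.20 kW = 10200 W, so COP_actual = Q̇_C/Ẇ = 10200/2560 = 3.984.
In absolute terms T_C = 262.85 K and T_H = 297.85 K, so ΔT = 35.00 K.
COP_Carnot = T_C/ΔT = 262.85/35.00 = 7.510.
η_II = COP_actual/COP_Carnot = 3.984/7.510 = 0.5305.

0.531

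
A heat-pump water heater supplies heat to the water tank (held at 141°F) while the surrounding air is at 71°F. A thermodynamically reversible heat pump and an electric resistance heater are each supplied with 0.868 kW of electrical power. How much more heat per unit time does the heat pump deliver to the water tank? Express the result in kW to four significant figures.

In absolute terms T_C = 294.82 K and T_H = 333.71 K, so ΔT = 38.89 K.
COP_Carnot = T_H/ΔT = 333.71/38.89 = 8.581.
The heat pump delivers Q̇_H = COP × Ẇ = 7.448 kW; the resistance heater delivers Ẇ = 0.8680 kW.
Extra = (COP − 1)·Ẇ = 6.580 kW.

6.580 kW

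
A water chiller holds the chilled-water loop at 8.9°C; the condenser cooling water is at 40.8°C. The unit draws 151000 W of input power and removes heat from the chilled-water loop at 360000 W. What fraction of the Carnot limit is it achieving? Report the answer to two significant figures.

COP_actual = Q̇_C/Ẇ = 360000/151000 = 2.384.
In absolute terms T_C = 282.05 K and T_H = 313.95 K, so ΔT = 31.90 K.
COP_Carnot = T_C/ΔT = 282.05/31.90 = 8.842.
η_II = COP_actual/COP_Carnot = 2.384/8.842 = 0.2696.

0.27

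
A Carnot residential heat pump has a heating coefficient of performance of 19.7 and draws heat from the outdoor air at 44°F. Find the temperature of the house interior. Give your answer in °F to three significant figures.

COP_HP = T_H/(T_H − T_C) rearranges to T_H = COP·T_C/(COP − 1).
With T_C = 279.82 K, T_H = 19.7 × 279.82/18.70 = 294.78 K.
Converting, 294.78 K = 70.93°F.

70.9 °F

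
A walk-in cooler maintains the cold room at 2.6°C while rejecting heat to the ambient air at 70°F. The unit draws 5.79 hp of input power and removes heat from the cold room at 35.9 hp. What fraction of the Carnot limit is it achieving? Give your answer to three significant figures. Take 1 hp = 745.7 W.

COP_actual = Q̇_C/Ẇ = 35.90/5.790 = 6.200.
In absolute terms T_C = 275.75 K and T_H = 294.26 K, so ΔT = 18.51 K.
COP_Carnot = T_C/ΔT = 275.75/18.51 = 14.90.
η_II = COP_actual/COP_Carnot = 6.200/14.90 = 0.4162.

0.416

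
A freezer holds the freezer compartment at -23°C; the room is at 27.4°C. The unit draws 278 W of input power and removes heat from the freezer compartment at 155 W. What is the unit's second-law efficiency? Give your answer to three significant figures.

COP_actual = Q̇_C/Ẇ = 155.0/278.0 = 0.5576.
In absolute terms T_C = 250.15 K and T_H = 300.55 K, so ΔT = 50.40 K.
COP_Carnot = T_C/ΔT = 250.15/50.40 = 4.963.
η_II = COP_actual/COP_Carnot = 0.5576/4.963 = 0.1123.

0.112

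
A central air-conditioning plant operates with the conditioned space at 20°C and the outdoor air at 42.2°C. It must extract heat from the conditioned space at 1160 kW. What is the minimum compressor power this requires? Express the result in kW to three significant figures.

In absolute terms T_C = 293.15 K and T_H = 315.35 K, so ΔT = 22.20 K.
COP_Carnot = T_C/ΔT = 293.15/22.20 = 13.20.
Ẇ_min = Q̇/COP_Carnot = 1160/13.20 = 87.85 kW.

87.8 kW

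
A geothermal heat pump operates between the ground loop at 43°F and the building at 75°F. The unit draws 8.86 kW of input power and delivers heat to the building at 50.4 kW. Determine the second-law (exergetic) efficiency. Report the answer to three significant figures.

COP_actual = Q̇_H/Ẇ = 50.40/8.860 = 5.688.
In absolute terms T_C = 279.26 K and T_H = 297.04 K, so ΔT = 17.78 K.
COP_Carnot = T_H/ΔT = 297.04/17.78 = 16.71.
η_II = COP_actual/COP_Carnot = 5.688/16.71 = 0.3405.

0.340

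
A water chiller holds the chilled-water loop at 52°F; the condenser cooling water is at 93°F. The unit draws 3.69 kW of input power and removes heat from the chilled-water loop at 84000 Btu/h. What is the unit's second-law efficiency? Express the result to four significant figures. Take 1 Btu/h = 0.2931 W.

Converting, Q̇_C = 84000 Btu/h = 24.62 kW, so COP_actual = Q̇_C/Ẇ = 24.62/3.690 = 6.672.
In absolute terms T_C = 284.26 K and T_H = 307.04 K, so ΔT = 22.78 K.
COP_Carnot = T_C/ΔT = 284.26/22.78 = 12.48.
η_II = COP_actual/COP_Carnot = 6.672/12.48 = 0.5346.

0.5346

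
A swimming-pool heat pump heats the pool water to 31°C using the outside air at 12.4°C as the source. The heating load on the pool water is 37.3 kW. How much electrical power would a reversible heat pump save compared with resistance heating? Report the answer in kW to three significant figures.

In absolute terms T_C = 285.55 K and T_H = 304.15 K, so ΔT = 18.60 K.
COP_Carnot = T_H/ΔT = 304.15/18.60 = 16.35.
Resistance heating needs Ẇ_res = Q̇_H = 37.30 kW; the reversible heat pump needs only Ẇ_hp = Q̇_H/COP = 2.281 kW.
Saving = 37.30 − 2.281 = 35.02 kW.

35.0 kW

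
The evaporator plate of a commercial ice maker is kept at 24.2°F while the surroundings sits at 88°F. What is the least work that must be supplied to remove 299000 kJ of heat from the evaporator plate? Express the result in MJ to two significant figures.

In absolute terms T_C = 268.82 K and T_H = 304.26 K, so ΔT = 35.44 K.
The reversible limit is COP_R = T_C/ΔT = 7.584, so W_min = Q_C/COP = Q_C·ΔT/T_C.
W_min = 299000 × 35.44/268.82 = 39420 kJ = 39.42 MJ.

39 MJ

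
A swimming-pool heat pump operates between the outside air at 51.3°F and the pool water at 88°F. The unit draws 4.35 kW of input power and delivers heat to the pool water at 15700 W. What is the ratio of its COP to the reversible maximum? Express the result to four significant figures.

0.2419

Converting, Q̇_H = 15700 W = 15.70 kW, so COP_actual = Q̇_H/Ẇ = 15.70/4.350 = 3.609.
In absolute terms T_C = 283.87 K and T_H = 304.26 K, so ΔT = 20.39 K.
COP_Carnot = T_H/ΔT = 304.26/20.39 = 14.92.
η_II = COP_actual/COP_Carnot = 3.609/14.92 = 0.2419.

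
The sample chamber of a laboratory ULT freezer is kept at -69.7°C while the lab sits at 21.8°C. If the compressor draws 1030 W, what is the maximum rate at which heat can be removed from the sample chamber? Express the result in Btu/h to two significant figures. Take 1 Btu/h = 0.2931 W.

7800 Btu/h

In absolute terms T_C = 203.45 K and T_H = 294.95 K, so ΔT = 91.50 K.
COP_Carnot = T_C/ΔT = 203.45/91.50 = 2.223.
Q̇_max = COP_Carnot × Ẇ = 2.223 × 1030 W = 2290 W = 7814 Btu/h.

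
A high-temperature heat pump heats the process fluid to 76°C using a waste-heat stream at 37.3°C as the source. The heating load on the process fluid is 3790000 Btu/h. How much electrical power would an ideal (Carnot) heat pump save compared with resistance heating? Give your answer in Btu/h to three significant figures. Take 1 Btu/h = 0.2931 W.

In absolute terms T_C = 310.45 K and T_H = 349.15 K, so ΔT = 38.70 K.
COP_Carnot = T_H/ΔT = 349.15/38.70 = 9.022.
Resistance heating needs Ẇ_res = Q̇_H = 3790000 Btu/h; the reversible heat pump needs only Ẇ_hp = Q̇_H/COP = 420100 Btu/h.
Saving = 3790000 − 420100 = 3370000 Btu/h.

3370000 Btu/h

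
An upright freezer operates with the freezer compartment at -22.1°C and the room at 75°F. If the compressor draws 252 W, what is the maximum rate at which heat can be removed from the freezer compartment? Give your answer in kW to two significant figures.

In absolute terms T_C = 251.05 K and T_H = 297.04 K, so ΔT = 45.99 K.
COP_Carnot = T_C/ΔT = 251.05/45.99 = 5.459.
Q̇_max = COP_Carnot × Ẇ = 5.459 × 252.0 W = 1376 W = 1.376 kW.

1.4 kW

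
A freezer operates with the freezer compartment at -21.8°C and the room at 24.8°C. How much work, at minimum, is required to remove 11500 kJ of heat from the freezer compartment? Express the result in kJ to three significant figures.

2130 kJ

In absolute terms T_C = 251.35 K and T_H = 297.95 K, so ΔT = 46.60 K.
The reversible limit is COP_R = T_C/ΔT = 5.394, so W_min = Q_C/COP = Q_C·ΔT/T_C.
W_min = 11500 × 46.60/251.35 = 2132 kJ.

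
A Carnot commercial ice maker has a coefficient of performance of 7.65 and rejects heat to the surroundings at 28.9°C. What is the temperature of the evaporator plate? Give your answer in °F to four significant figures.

21.17 °F

For a Carnot refrigerator COP_R = T_C/(T_H − T_C), so T_C = COP·T_H/(1 + COP).
With T_H = 302.05 K, T_C = 7.65 × 302.05/8.650 = 267.13 K.
Converting, 267.13 K = 21.17°F.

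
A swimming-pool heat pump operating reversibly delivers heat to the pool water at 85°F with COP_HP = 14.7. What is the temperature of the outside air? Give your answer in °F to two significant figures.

48 °F

COP_HP = T_H/(T_H − T_C) gives T_H − T_C = T_H/COP.
With T_H = 302.59 K, T_C = 302.59 × (1 − 1/14.7) = 282.01 K.
Converting, 282.01 K = 47.95°F.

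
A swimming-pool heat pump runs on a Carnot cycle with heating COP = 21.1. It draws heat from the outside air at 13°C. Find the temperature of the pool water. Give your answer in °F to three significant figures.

81.0 °F

COP_HP = T_H/(T_H − T_C) rearranges to T_H = COP·T_C/(COP − 1).
With T_C = 286.15 K, T_H = 21.1 × 286.15/20.10 = 300.39 K.
Converting, 300.39 K = 81.03°F.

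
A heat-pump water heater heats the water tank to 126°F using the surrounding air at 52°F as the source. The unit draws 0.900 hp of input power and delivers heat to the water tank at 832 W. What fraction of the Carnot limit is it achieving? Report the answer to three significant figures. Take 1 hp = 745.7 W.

0.157

Converting, Q̇_H = 832.0 W = 1.116 hp, so COP_actual = Q̇_H/Ẇ = 1.116/0.9000 = 1.240.
In absolute terms T_C = 284.26 K and T_H = 325.37 K, so ΔT = 41.11 K.
COP_Carnot = T_H/ΔT = 325.37/41.11 = 7.914.
η_II = COP_actual/COP_Carnot = 1.240/7.914 = 0.1566.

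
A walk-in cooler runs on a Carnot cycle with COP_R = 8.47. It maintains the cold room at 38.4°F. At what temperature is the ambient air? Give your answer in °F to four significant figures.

COP_R = T_C/(T_H − T_C) gives T_H − T_C = T_C/COP.
With T_C = 276.71 K, T_H = 276.71 × (1 + 1/8.47) = 309.37 K.
Converting, 309.37 K = 97.20°F.

97.20 °F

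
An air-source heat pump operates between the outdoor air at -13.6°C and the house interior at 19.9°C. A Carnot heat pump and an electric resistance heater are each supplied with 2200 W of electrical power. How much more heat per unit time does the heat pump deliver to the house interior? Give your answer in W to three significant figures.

17000 W

In absolute terms T_C = 259.55 K and T_H = 293.05 K, so ΔT = 33.50 K.
COP_Carnot = T_H/ΔT = 293.05/33.50 = 8.748.
The heat pump delivers Q̇_H = COP × Ẇ = 19250 W; the resistance heater delivers Ẇ = 2200 W.
Extra = (COP − 1)·Ẇ = 17050 W.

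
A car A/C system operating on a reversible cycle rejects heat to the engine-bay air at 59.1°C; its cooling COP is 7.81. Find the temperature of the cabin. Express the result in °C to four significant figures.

21.39 °C

For a Carnot refrigerator COP_R = T_C/(T_H − T_C), so T_C = COP·T_H/(1 + COP).
With T_H = 332.25 K, T_C = 7.81 × 332.25/8.810 = 294.54 K.
Converting, 294.54 K = 21.39°C.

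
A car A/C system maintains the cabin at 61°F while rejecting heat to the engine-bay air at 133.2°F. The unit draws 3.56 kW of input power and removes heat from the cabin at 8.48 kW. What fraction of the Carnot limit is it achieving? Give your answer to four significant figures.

COP_actual = Q̇_C/Ẇ = 8.480/3.560 = 2.382.
In absolute terms T_C = 289.26 K and T_H = 329.37 K, so ΔT = 40.11 K.
COP_Carnot = T_C/ΔT = 289.26/40.11 = 7.211.
η_II = COP_actual/COP_Carnot = 2.382/7.211 = 0.3303.

0.3303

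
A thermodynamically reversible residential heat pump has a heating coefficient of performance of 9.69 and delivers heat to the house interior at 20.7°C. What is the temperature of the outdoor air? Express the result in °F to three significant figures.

COP_HP = T_H/(T_H − T_C) gives T_H − T_C = T_H/COP.
With T_H = 293.85 K, T_C = 293.85 × (1 − 1/9.69) = 263.52 K.
Converting, 263.52 K = 14.67°F.

14.7 °F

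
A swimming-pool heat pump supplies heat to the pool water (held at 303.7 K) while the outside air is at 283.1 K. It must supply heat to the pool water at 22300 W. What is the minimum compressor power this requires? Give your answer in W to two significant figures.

The reservoir spacing is ΔT = 303.7 − 283.1 = 20.60 K.
COP_Carnot = T_H/ΔT = 303.70/20.60 = 14.74.
Ẇ_min = Q̇/COP_Carnot = 22300/14.74 = 1513 W.

1500 W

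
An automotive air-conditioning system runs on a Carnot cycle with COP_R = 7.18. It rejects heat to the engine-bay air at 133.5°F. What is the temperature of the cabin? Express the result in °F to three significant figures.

For a Carnot refrigerator COP_R = T_C/(T_H − T_C), so T_C = COP·T_H/(1 + COP).
With T_H = 329.54 K, T_C = 7.18 × 329.54/8.180 = 289.25 K.
Converting, 289.25 K = 60.99°F.

61.0 °F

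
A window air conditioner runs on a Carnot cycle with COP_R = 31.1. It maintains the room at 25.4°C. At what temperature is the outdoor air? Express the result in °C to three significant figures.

35.0 °C

COP_R = T_C/(T_H − T_C) gives T_H − T_C = T_C/COP.
With T_C = 298.55 K, T_H = 298.55 × (1 + 1/31.1) = 308.15 K.
Converting, 308.15 K = 35.00°C.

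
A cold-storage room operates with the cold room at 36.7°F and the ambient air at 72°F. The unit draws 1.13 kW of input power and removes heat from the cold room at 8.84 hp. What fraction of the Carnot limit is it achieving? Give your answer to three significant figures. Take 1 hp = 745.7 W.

Converting, Q̇_C = 8.840 hp = 6.592 kW, so COP_actual = Q̇_C/Ẇ = 6.592/1.130 = 5.834.
In absolute terms T_C = 275.76 K and T_H = 295.37 K, so ΔT = 19.61 K.
COP_Carnot = T_C/ΔT = 275.76/19.61 = 14.06.
η_II = COP_actual/COP_Carnot = 5.834/14.06 = 0.4149.

0.415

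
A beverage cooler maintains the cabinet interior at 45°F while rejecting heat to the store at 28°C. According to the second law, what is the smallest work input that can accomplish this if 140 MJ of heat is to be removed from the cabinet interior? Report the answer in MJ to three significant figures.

10.4 MJ

In absolute terms T_C = 280.37 K and T_H = 301.15 K, so ΔT = 20.78 K.
The reversible limit is COP_R = T_C/ΔT = 13.49, so W_min = Q_C/COP = Q_C·ΔT/T_C.
W_min = 140.0 × 20.78/280.37 = 10.38 MJ.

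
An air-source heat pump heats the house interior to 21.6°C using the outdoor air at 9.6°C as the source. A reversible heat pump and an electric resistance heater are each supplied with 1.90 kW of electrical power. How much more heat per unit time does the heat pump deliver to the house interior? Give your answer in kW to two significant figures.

45 kW

In absolute terms T_C = 282.75 K and T_H = 294.75 K, so ΔT = 12.00 K.
COP_Carnot = T_H/ΔT = 294.75/12.00 = 24.56.
The heat pump delivers Q̇_H = COP × Ẇ = 46.67 kW; the resistance heater delivers Ẇ = 1.900 kW.
Extra = (COP − 1)·Ẇ = 44.77 kW.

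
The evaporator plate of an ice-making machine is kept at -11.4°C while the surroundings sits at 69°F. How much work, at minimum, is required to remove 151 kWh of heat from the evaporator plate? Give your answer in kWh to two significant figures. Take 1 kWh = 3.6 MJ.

In absolute terms T_C = 261.75 K and T_H = 293.71 K, so ΔT = 31.96 K.
The reversible limit is COP_R = T_C/ΔT = 8.191, so W_min = Q_C/COP = Q_C·ΔT/T_C.
W_min = 151.0 × 31.96/261.75 = 18.43 kWh.

18 kWh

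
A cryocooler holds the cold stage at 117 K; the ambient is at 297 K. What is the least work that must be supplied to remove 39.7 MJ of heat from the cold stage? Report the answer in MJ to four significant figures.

61.08 MJ

The reservoir spacing is ΔT = 297 − 117 = 180.0 K.
The reversible limit is COP_R = T_C/ΔT = 0.6500, so W_min = Q_C/COP = Q_C·ΔT/T_C.
W_min = 39.70 × 180.0/117.00 = 61.08 MJ.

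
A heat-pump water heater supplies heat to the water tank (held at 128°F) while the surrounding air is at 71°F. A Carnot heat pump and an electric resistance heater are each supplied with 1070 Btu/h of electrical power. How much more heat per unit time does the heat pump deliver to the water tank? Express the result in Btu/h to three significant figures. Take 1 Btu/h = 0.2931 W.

9960 Btu/h

In absolute terms T_C = 294.82 K and T_H = 326.48 K, so ΔT = 31.67 K.
COP_Carnot = T_H/ΔT = 326.48/31.67 = 10.31.
The heat pump delivers Q̇_H = COP × Ẇ = 11030 Btu/h; the resistance heater delivers Ẇ = 1070 Btu/h.
Extra = (COP − 1)·Ẇ = 9962 Btu/h.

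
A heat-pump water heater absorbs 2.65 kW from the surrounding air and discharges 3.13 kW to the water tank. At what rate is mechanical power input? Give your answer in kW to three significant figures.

0.480 kW

For a cyclic device the first law requires Q̇_H = Q̇_C + Ẇ.
Ẇ = Q̇_H − Q̇_C = 0.4800 kW.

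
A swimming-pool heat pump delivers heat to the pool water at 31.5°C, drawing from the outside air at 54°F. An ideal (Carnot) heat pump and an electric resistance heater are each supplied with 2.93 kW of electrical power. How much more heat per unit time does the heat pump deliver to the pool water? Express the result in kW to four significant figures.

In absolute terms T_C = 285.37 K and T_H = 304.65 K, so ΔT = 19.28 K.
COP_Carnot = T_H/ΔT = 304.65/19.28 = 15.80.
The heat pump delivers Q̇_H = COP × Ẇ = 46.30 kW; the resistance heater delivers Ẇ = 2.930 kW.
Extra = (COP − 1)·Ẇ = 43.37 kW.

43.37 kW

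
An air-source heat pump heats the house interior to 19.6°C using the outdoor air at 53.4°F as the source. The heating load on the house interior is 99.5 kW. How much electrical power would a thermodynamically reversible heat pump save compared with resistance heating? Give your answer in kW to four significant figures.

96.88 kW

In absolute terms T_C = 285.04 K and T_H = 292.75 K, so ΔT = 7.711 K.
COP_Carnot = T_H/ΔT = 292.75/7.711 = 37.96.
Resistance heating needs Ẇ_res = Q̇_H = 99.50 kW; the reversible heat pump needs only Ẇ_hp = Q̇_H/COP = 2.621 kW.
Saving = 99.50 − 2.621 = 96.88 kW.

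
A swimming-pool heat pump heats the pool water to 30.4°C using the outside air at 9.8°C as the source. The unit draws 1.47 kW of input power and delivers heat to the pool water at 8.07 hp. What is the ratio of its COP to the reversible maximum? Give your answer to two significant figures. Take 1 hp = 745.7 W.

0.28

Converting, Q̇_H = 8.070 hp = 6.018 kW, so COP_actual = Q̇_H/Ẇ = 6.018/1.470 = 4.094.
In absolute terms T_C = 282.95 K and T_H = 303.55 K, so ΔT = 20.60 K.
COP_Carnot = T_H/ΔT = 303.55/20.60 = 14.74.
η_II = COP_actual/COP_Carnot = 4.094/14.74 = 0.2778.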